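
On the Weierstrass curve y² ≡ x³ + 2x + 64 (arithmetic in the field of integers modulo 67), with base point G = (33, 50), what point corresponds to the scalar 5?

(21, 11)

Double-and-add on 5 = (101)₂. Start with G = (33, 50) for the leading 1-bit.
double: tangent at (33, 50): λ = (3·33² + 2)/(2·50) ≡ 53/33. 33⁻¹ ≡ 65 (mod 67), so λ ≡ 53·65 ≡ 28.
  x = λ² - 33 - 33 = 784 - 66 ≡ 48; y = λ·(33 - 48) - 50 ≡ 66. → (48, 66)
double: tangent at (48, 66): λ = (3·48² + 2)/(2·66) ≡ 13/65. 65⁻¹ ≡ 33 (mod 67) since 65·33 = 2145 ≡ 1, so λ ≡ 13·33 ≡ 27.
  x = λ² - 48 - 48 = 729 - 96 ≡ 30; y = λ·(48 - 30) - 66 ≡ 18. → (30, 18)
add G: (30, 18) + (33, 50). λ = (50 - 18)/(33 - 30) ≡ 32/3 mod 67. 3⁻¹ ≡ 45 (mod 67) since 3·45 = 135 ≡ 1, so λ ≡ 33.
  x = λ² - 30 - 33 = 1089 - 63 ≡ 21; y = λ·(30 - 21) - 18 ≡ 11. → (21, 11)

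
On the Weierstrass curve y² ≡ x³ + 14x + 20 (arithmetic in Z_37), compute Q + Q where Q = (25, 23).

(14, 0)

tangent at (25, 23): λ = (3·25² + 14)/(2·23) ≡ 2/9. 9⁻¹ ≡ 33 (mod 37) since 9·33 = 297 ≡ 1, so λ ≡ 2·33 ≡ 29.
  x = λ² - 25 - 25 = 841 - 50 ≡ 14; y = λ·(25 - 14) - 23 ≡ 0. → (14, 0)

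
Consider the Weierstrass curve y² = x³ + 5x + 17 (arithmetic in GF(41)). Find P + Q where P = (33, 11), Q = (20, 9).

(33, 11) + (20, 9). λ = (9 - 11)/(20 - 33) ≡ 39/28 mod 41. 28⁻¹ ≡ 22 (mod 41) since 28·22 = 616 ≡ 1, so λ ≡ 38.
  x = λ² - 33 - 20 = 1444 - 53 ≡ 38; y = λ·(33 - 38) - 11 ≡ 4. → (38, 4)

(38, 4)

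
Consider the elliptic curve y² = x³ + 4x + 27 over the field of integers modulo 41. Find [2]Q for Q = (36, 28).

tangent at (36, 28): λ = (3·36² + 4)/(2·28) ≡ 38/15. 15⁻¹ ≡ 11 (mod 41) since 15·11 = 165 ≡ 1, so λ ≡ 38·11 ≡ 8.
  x = λ² - 36 - 36 = 64 - 72 ≡ 33; y = λ·(36 - 33) - 28 ≡ 37. → (33, 37)

(33, 37)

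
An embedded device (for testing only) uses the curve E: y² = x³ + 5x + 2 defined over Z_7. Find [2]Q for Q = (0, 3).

tangent at (0, 3): λ = (3·0² + 5)/(2·3) ≡ 5/6. 6⁻¹ ≡ 6 (mod 7), so λ ≡ 5·6 ≡ 2.
  x = λ² - 0 - 0 = 4 - 0 ≡ 4; y = λ·(0 - 4) - 3 ≡ 3. → (4, 3)

(4, 3)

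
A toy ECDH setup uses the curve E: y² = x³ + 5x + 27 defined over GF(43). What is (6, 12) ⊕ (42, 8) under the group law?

(6, 12) + (42, 8). λ = (8 - 12)/(42 - 6) ≡ 39/36 mod 43. 36⁻¹ ≡ 6 (mod 43) since 36·6 = 216 ≡ 1, so λ ≡ 19.
  x = λ² - 6 - 42 = 361 - 48 ≡ 12; y = λ·(6 - 12) - 12 ≡ 3. → (12, 3)

(12, 3)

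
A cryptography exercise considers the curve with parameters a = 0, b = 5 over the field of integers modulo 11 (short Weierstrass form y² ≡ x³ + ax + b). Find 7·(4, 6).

(4, 5)

Write P = (4, 6).
Repeated addition: build up to 7P.
2P: tangent at (4, 6): λ = (3·4² + 0)/(2·6) ≡ 4/1. 1⁻¹ ≡ 1 (mod 11), so λ ≡ 4·1 ≡ 4.
  x = λ² - 4 - 4 = 16 - 8 ≡ 8; y = λ·(4 - 8) - 6 ≡ 0. → (8, 0)
3P: (8, 0) + (4, 6). λ = (6 - 0)/(4 - 8) ≡ 6/7 mod 11. 7⁻¹ ≡ 8 (mod 11), so λ ≡ 4.
  x = λ² - 8 - 4 = 16 - 12 ≡ 4; y = λ·(8 - 4) - 0 ≡ 5. → (4, 5)
4P: (4, 5) + (4, 6): same x and y₁ ≡ -y₂, so the sum is O.
5P: O + (4, 6) = (4, 6) (identity).
6P: tangent at (4, 6): λ = (3·4² + 0)/(2·6) ≡ 4/1. 1⁻¹ ≡ 1 (mod 11) since 1·1 = 1 ≡ 1, so λ ≡ 4·1 ≡ 4.
  x = λ² - 4 - 4 = 16 - 8 ≡ 8; y = λ·(4 - 8) - 6 ≡ 0. → (8, 0)
7P: (8, 0) + (4, 6). λ = (6 - 0)/(4 - 8) ≡ 6/7 mod 11. 7⁻¹ ≡ 8 (mod 11) since 7·8 = 56 ≡ 1, so λ ≡ 4.
  x = λ² - 8 - 4 = 16 - 12 ≡ 4; y = λ·(8 - 4) - 0 ≡ 5. → (4, 5)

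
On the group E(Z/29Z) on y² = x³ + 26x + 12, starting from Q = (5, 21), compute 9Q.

Double-and-add on 9 = (1001)₂. Start with Q = (5, 21) for the leading 1-bit.
double: tangent at (5, 21): λ = (3·5² + 26)/(2·21) ≡ 14/13. 13⁻¹ ≡ 9 (mod 29), so λ ≡ 14·9 ≡ 10.
  x = λ² - 5 - 5 = 100 - 10 ≡ 3; y = λ·(5 - 3) - 21 ≡ 28. → (3, 28)
double: tangent at (3, 28): λ = (3·3² + 26)/(2·28) ≡ 24/27. 27⁻¹ ≡ 14 (mod 29) since 27·14 = 378 ≡ 1, so λ ≡ 24·14 ≡ 17.
  x = λ² - 3 - 3 = 289 - 6 ≡ 22; y = λ·(3 - 22) - 28 ≡ 26. → (22, 26)
double: tangent at (22, 26): λ = (3·22² + 26)/(2·26) ≡ 28/23. 23⁻¹ ≡ 24 (mod 29), so λ ≡ 28·24 ≡ 5.
  x = λ² - 22 - 22 = 25 - 44 ≡ 10; y = λ·(22 - 10) - 26 ≡ 5. → (10, 5)
add Q: (10, 5) + (5, 21). λ = (21 - 5)/(5 - 10) ≡ 16/24 mod 29. 24⁻¹ ≡ 23 (mod 29), so λ ≡ 20.
  x = λ² - 10 - 5 = 400 - 15 ≡ 8; y = λ·(10 - 8) - 5 ≡ 6. → (8, 6)

(8, 6)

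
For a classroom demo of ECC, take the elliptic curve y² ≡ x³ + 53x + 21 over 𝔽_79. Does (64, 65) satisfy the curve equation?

yes

y² = 65² ≡ 38; x³ + 53x + 21 = 265557 ≡ 38 (mod 79). 38 = 38.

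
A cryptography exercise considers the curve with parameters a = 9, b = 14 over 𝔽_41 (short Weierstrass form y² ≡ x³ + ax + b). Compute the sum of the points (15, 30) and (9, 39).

(9, 2)

(15, 30) + (9, 39). λ = (39 - 30)/(9 - 15) ≡ 9/35 mod 41. 35⁻¹ ≡ 34 (mod 41) since 35·34 = 1190 ≡ 1, so λ ≡ 19.
  x = λ² - 15 - 9 = 361 - 24 ≡ 9; y = λ·(15 - 9) - 30 ≡ 2. → (9, 2)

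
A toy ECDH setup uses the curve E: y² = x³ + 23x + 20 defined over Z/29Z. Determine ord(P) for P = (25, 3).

5

2P: tangent at (25, 3): λ = (3·25² + 23)/(2·3) ≡ 13/6. 6⁻¹ ≡ 5 (mod 29) since 6·5 = 30 ≡ 1, so λ ≡ 13·5 ≡ 7.
  x = λ² - 25 - 25 = 49 - 50 ≡ 28; y = λ·(25 - 28) - 3 ≡ 5. → (28, 5)
3P: (28, 5) + (25, 3). λ = (3 - 5)/(25 - 28) ≡ 27/26 mod 29. 26⁻¹ ≡ 19 (mod 29), so λ ≡ 20.
  x = λ² - 28 - 25 = 400 - 53 ≡ 28; y = λ·(28 - 28) - 5 ≡ 24. → (28, 24)
4P: (28, 24) + (25, 3). λ = (3 - 24)/(25 - 28) ≡ 8/26 mod 29. 26⁻¹ ≡ 19 (mod 29), so λ ≡ 7.
  x = λ² - 28 - 25 = 49 - 53 ≡ 25; y = λ·(28 - 25) - 24 ≡ 26. → (25, 26)
5P: (25, 26) + (25, 3): same x and y₁ ≡ -y₂, so the sum is O.
5P = O, so the order is 5.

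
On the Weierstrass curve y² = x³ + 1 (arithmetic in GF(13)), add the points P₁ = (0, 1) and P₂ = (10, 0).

(6, 10)

(0, 1) + (10, 0). λ = (0 - 1)/(10 - 0) ≡ 12/10 mod 13. 10⁻¹ ≡ 4 (mod 13), so λ ≡ 9.
  x = λ² - 0 - 10 = 81 - 10 ≡ 6; y = λ·(0 - 6) - 1 ≡ 10. → (6, 10)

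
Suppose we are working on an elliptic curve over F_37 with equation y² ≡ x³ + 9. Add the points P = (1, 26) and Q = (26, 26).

(1, 26) + (26, 26). λ = (26 - 26)/(26 - 1) ≡ 0/25 mod 37. 25⁻¹ ≡ 3 (mod 37), so λ ≡ 0.
  x = λ² - 1 - 26 = 0 - 27 ≡ 10; y = λ·(1 - 10) - 26 ≡ 11. → (10, 11)

(10, 11)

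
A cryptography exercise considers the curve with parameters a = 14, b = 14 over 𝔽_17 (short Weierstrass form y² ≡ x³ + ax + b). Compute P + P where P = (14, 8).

(4, 7)

tangent at (14, 8): λ = (3·14² + 14)/(2·8) ≡ 7/16. 16⁻¹ ≡ 16 (mod 17), so λ ≡ 7·16 ≡ 10.
  x = λ² - 14 - 14 = 100 - 28 ≡ 4; y = λ·(14 - 4) - 8 ≡ 7. → (4, 7)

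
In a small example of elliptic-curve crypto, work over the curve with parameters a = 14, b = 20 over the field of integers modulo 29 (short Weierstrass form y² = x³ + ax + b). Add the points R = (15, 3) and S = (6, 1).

(15, 3) + (6, 1). λ = (1 - 3)/(6 - 15) ≡ 27/20 mod 29. 20⁻¹ ≡ 16 (mod 29) since 20·16 = 320 ≡ 1, so λ ≡ 26.
  x = λ² - 15 - 6 = 676 - 21 ≡ 17; y = λ·(15 - 17) - 3 ≡ 3. → (17, 3)

(17, 3)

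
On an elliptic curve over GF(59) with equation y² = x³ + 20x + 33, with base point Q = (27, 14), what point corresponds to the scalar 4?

(13, 22)

Repeated addition: build up to 4Q.
2Q: tangent at (27, 14): λ = (3·27² + 20)/(2·14) ≡ 24/28. 28⁻¹ ≡ 19 (mod 59) since 28·19 = 532 ≡ 1, so λ ≡ 24·19 ≡ 43.
  x = λ² - 27 - 27 = 1849 - 54 ≡ 25; y = λ·(27 - 25) - 14 ≡ 13. → (25, 13)
3Q: (25, 13) + (27, 14). λ = (14 - 13)/(27 - 25) ≡ 1/2 mod 59. 2⁻¹ ≡ 30 (mod 59), so λ ≡ 30.
  x = λ² - 25 - 27 = 900 - 52 ≡ 22; y = λ·(25 - 22) - 13 ≡ 18. → (22, 18)
4Q: (22, 18) + (27, 14). λ = (14 - 18)/(27 - 22) ≡ 55/5 mod 59. 5⁻¹ ≡ 12 (mod 59) since 5·12 = 60 ≡ 1, so λ ≡ 11.
  x = λ² - 22 - 27 = 121 - 49 ≡ 13; y = λ·(22 - 13) - 18 ≡ 22. → (13, 22)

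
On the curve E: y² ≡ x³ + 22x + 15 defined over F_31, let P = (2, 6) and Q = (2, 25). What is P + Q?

The two points share x = 2 and their y-coordinates satisfy 6 + 25 ≡ 0 (mod 31), so they are inverses. Their sum is ∞.

O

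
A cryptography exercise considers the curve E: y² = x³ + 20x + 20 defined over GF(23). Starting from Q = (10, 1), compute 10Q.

(1, 15)

Double-and-add on 10 = (1010)₂. Start with Q = (10, 1) for the leading 1-bit.
double: tangent at (10, 1): λ = (3·10² + 20)/(2·1) ≡ 21/2. 2⁻¹ ≡ 12 (mod 23), so λ ≡ 21·12 ≡ 22.
  x = λ² - 10 - 10 = 484 - 20 ≡ 4; y = λ·(10 - 4) - 1 ≡ 16. → (4, 16)
double: tangent at (4, 16): λ = (3·4² + 20)/(2·16) ≡ 22/9. 9⁻¹ ≡ 18 (mod 23) since 9·18 = 162 ≡ 1, so λ ≡ 22·18 ≡ 5.
  x = λ² - 4 - 4 = 25 - 8 ≡ 17; y = λ·(4 - 17) - 16 ≡ 11. → (17, 11)
add Q: (17, 11) + (10, 1). λ = (1 - 11)/(10 - 17) ≡ 13/16 mod 23. 16⁻¹ ≡ 13 (mod 23) since 16·13 = 208 ≡ 1, so λ ≡ 8.
  x = λ² - 17 - 10 = 64 - 27 ≡ 14; y = λ·(17 - 14) - 11 ≡ 13. → (14, 13)
double: tangent at (14, 13): λ = (3·14² + 20)/(2·13) ≡ 10/3. 3⁻¹ ≡ 8 (mod 23), so λ ≡ 10·8 ≡ 11.
  x = λ² - 14 - 14 = 121 - 28 ≡ 1; y = λ·(14 - 1) - 13 ≡ 15. → (1, 15)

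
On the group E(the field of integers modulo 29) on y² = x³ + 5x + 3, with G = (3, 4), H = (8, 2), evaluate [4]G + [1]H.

First 4G:
Repeated addition: build up to 4G.
2G: tangent at (3, 4): λ = (3·3² + 5)/(2·4) ≡ 3/8. 8⁻¹ ≡ 11 (mod 29), so λ ≡ 3·11 ≡ 4.
  x = λ² - 3 - 3 = 16 - 6 ≡ 10; y = λ·(3 - 10) - 4 ≡ 26. → (10, 26)
3G: (10, 26) + (3, 4). λ = (4 - 26)/(3 - 10) ≡ 7/22 mod 29. 22⁻¹ ≡ 4 (mod 29), so λ ≡ 28.
  x = λ² - 10 - 3 = 784 - 13 ≡ 17; y = λ·(10 - 17) - 26 ≡ 10. → (17, 10)
4G: (17, 10) + (3, 4). λ = (4 - 10)/(3 - 17) ≡ 23/15 mod 29. 15⁻¹ ≡ 2 (mod 29) since 15·2 = 30 ≡ 1, so λ ≡ 17.
  x = λ² - 17 - 3 = 289 - 20 ≡ 8; y = λ·(17 - 8) - 10 ≡ 27. → (8, 27)
4G = (8, 27).
Finally 4G + H:
(8, 27) + (8, 2): same x and y₁ ≡ -y₂, so the sum is 𝒪.

O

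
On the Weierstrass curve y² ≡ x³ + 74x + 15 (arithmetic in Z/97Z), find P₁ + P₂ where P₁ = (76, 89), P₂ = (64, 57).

(76, 89) + (64, 57). λ = (57 - 89)/(64 - 76) ≡ 65/85 mod 97. 85⁻¹ ≡ 8 (mod 97) since 85·8 = 680 ≡ 1, so λ ≡ 35.
  x = λ² - 76 - 64 = 1225 - 140 ≡ 18; y = λ·(76 - 18) - 89 ≡ 1. → (18, 1)

(18, 1)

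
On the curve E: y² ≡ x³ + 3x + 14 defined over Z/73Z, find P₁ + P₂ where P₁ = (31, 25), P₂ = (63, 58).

(31, 25) + (63, 58). λ = (58 - 25)/(63 - 31) ≡ 33/32 mod 73. 32⁻¹ ≡ 16 (mod 73), so λ ≡ 17.
  x = λ² - 31 - 63 = 289 - 94 ≡ 49; y = λ·(31 - 49) - 25 ≡ 34. → (49, 34)

(49, 34)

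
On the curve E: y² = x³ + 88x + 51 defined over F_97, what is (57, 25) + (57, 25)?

(32, 91)

tangent at (57, 25): λ = (3·57² + 88)/(2·25) ≡ 38/50. 50⁻¹ ≡ 33 (mod 97) since 50·33 = 1650 ≡ 1, so λ ≡ 38·33 ≡ 90.
  x = λ² - 57 - 57 = 8100 - 114 ≡ 32; y = λ·(57 - 32) - 25 ≡ 91. → (32, 91)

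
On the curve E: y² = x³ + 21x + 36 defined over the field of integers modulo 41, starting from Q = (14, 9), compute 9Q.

Repeated addition: build up to 9Q.
2Q: tangent at (14, 9): λ = (3·14² + 21)/(2·9) ≡ 35/18. 18⁻¹ ≡ 16 (mod 41) since 18·16 = 288 ≡ 1, so λ ≡ 35·16 ≡ 27.
  x = λ² - 14 - 14 = 729 - 28 ≡ 4; y = λ·(14 - 4) - 9 ≡ 15. → (4, 15)
3Q: (4, 15) + (14, 9). λ = (9 - 15)/(14 - 4) ≡ 35/10 mod 41. 10⁻¹ ≡ 37 (mod 41) since 10·37 = 370 ≡ 1, so λ ≡ 24.
  x = λ² - 4 - 14 = 576 - 18 ≡ 25; y = λ·(4 - 25) - 15 ≡ 14. → (25, 14)
4Q: (25, 14) + (14, 9). λ = (9 - 14)/(14 - 25) ≡ 36/30 mod 41. 30⁻¹ ≡ 26 (mod 41) since 30·26 = 780 ≡ 1, so λ ≡ 34.
  x = λ² - 25 - 14 = 1156 - 39 ≡ 10; y = λ·(25 - 10) - 14 ≡ 4. → (10, 4)
5Q: (10, 4) + (14, 9). λ = (9 - 4)/(14 - 10) ≡ 5/4 mod 41. 4⁻¹ ≡ 31 (mod 41), so λ ≡ 32.
  x = λ² - 10 - 14 = 1024 - 24 ≡ 16; y = λ·(10 - 16) - 4 ≡ 9. → (16, 9)
6Q: (16, 9) + (14, 9). λ = (9 - 9)/(14 - 16) ≡ 0/39 mod 41. 39⁻¹ ≡ 20 (mod 41), so λ ≡ 0.
  x = λ² - 16 - 14 = 0 - 30 ≡ 11; y = λ·(16 - 11) - 9 ≡ 32. → (11, 32)
7Q: (11, 32) + (14, 9). λ = (9 - 32)/(14 - 11) ≡ 18/3 mod 41. 3⁻¹ ≡ 14 (mod 41) since 3·14 = 42 ≡ 1, so λ ≡ 6.
  x = λ² - 11 - 14 = 36 - 25 ≡ 11; y = λ·(11 - 11) - 32 ≡ 9. → (11, 9)
8Q: (11, 9) + (14, 9). λ = (9 - 9)/(14 - 11) ≡ 0/3 mod 41. 3⁻¹ ≡ 14 (mod 41) since 3·14 = 42 ≡ 1, so λ ≡ 0.
  x = λ² - 11 - 14 = 0 - 25 ≡ 16; y = λ·(11 - 16) - 9 ≡ 32. → (16, 32)
9Q: (16, 32) + (14, 9). λ = (9 - 32)/(14 - 16) ≡ 18/39 mod 41. 39⁻¹ ≡ 20 (mod 41) since 39·20 = 780 ≡ 1, so λ ≡ 32.
  x = λ² - 16 - 14 = 1024 - 30 ≡ 10; y = λ·(16 - 10) - 32 ≡ 37. → (10, 37)

(10, 37)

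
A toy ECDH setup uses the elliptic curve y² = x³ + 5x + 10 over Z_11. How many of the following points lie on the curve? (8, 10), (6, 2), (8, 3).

(8, 10): 10² ≡ 1, rhs ≡ 1 → on.
(6, 2): 2² ≡ 4, rhs ≡ 3 → off.
(8, 3): 3² ≡ 9, rhs ≡ 1 → off.

1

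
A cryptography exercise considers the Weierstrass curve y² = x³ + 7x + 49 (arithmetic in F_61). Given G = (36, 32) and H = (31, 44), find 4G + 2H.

First 4G:
Repeated addition: build up to 4G.
2G: tangent at (36, 32): λ = (3·36² + 7)/(2·32) ≡ 52/3. 3⁻¹ ≡ 41 (mod 61) since 3·41 = 123 ≡ 1, so λ ≡ 52·41 ≡ 58.
  x = λ² - 36 - 36 = 3364 - 72 ≡ 59; y = λ·(36 - 59) - 32 ≡ 37. → (59, 37)
3G: (59, 37) + (36, 32). λ = (32 - 37)/(36 - 59) ≡ 56/38 mod 61. 38⁻¹ ≡ 53 (mod 61) since 38·53 = 2014 ≡ 1, so λ ≡ 40.
  x = λ² - 59 - 36 = 1600 - 95 ≡ 41; y = λ·(59 - 41) - 37 ≡ 12. → (41, 12)
4G: (41, 12) + (36, 32). λ = (32 - 12)/(36 - 41) ≡ 20/56 mod 61. 56⁻¹ ≡ 12 (mod 61), so λ ≡ 57.
  x = λ² - 41 - 36 = 3249 - 77 ≡ 0; y = λ·(41 - 0) - 12 ≡ 7. → (0, 7)
4G = (0, 7).
Next 2H:
Repeated addition: build up to 2H.
2H: tangent at (31, 44): λ = (3·31² + 7)/(2·44) ≡ 23/27. 27⁻¹ ≡ 52 (mod 61) since 27·52 = 1404 ≡ 1, so λ ≡ 23·52 ≡ 37.
  x = λ² - 31 - 31 = 1369 - 62 ≡ 26; y = λ·(31 - 26) - 44 ≡ 19. → (26, 19)
2H = (26, 19).
Finally 4G + 2H:
(0, 7) + (26, 19). λ = (19 - 7)/(26 - 0) ≡ 12/26 mod 61. 26⁻¹ ≡ 54 (mod 61), so λ ≡ 38.
  x = λ² - 0 - 26 = 1444 - 26 ≡ 15; y = λ·(0 - 15) - 7 ≡ 33. → (15, 33)

(15, 33)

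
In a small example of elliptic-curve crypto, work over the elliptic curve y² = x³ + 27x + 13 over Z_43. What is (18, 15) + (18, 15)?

(31, 38)

tangent at (18, 15): λ = (3·18² + 27)/(2·15) ≡ 10/30. 30⁻¹ ≡ 33 (mod 43), so λ ≡ 10·33 ≡ 29.
  x = λ² - 18 - 18 = 841 - 36 ≡ 31; y = λ·(18 - 31) - 15 ≡ 38. → (31, 38)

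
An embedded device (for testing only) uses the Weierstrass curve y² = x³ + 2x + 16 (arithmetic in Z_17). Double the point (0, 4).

tangent at (0, 4): λ = (3·0² + 2)/(2·4) ≡ 2/8. 8⁻¹ ≡ 15 (mod 17) since 8·15 = 120 ≡ 1, so λ ≡ 2·15 ≡ 13.
  x = λ² - 0 - 0 = 169 - 0 ≡ 16; y = λ·(0 - 16) - 4 ≡ 9. → (16, 9)

(16, 9)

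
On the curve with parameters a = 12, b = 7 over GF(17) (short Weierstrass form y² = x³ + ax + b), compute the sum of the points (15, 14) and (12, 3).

(15, 14) + (12, 3). λ = (3 - 14)/(12 - 15) ≡ 6/14 mod 17. 14⁻¹ ≡ 11 (mod 17), so λ ≡ 15.
  x = λ² - 15 - 12 = 225 - 27 ≡ 11; y = λ·(15 - 11) - 14 ≡ 12. → (11, 12)

(11, 12)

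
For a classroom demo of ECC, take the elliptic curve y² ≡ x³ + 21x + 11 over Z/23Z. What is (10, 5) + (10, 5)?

(6, 13)

tangent at (10, 5): λ = (3·10² + 21)/(2·5) ≡ 22/10. 10⁻¹ ≡ 7 (mod 23) since 10·7 = 70 ≡ 1, so λ ≡ 22·7 ≡ 16.
  x = λ² - 10 - 10 = 256 - 20 ≡ 6; y = λ·(10 - 6) - 5 ≡ 13. → (6, 13)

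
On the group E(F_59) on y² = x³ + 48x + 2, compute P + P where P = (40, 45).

(30, 2)

tangent at (40, 45): λ = (3·40² + 48)/(2·45) ≡ 10/31. 31⁻¹ ≡ 40 (mod 59), so λ ≡ 10·40 ≡ 46.
  x = λ² - 40 - 40 = 2116 - 80 ≡ 30; y = λ·(40 - 30) - 45 ≡ 2. → (30, 2)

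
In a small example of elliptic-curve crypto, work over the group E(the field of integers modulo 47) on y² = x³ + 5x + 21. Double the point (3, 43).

(10, 32)

tangent at (3, 43): λ = (3·3² + 5)/(2·43) ≡ 32/39. 39⁻¹ ≡ 41 (mod 47), so λ ≡ 32·41 ≡ 43.
  x = λ² - 3 - 3 = 1849 - 6 ≡ 10; y = λ·(3 - 10) - 43 ≡ 32. → (10, 32)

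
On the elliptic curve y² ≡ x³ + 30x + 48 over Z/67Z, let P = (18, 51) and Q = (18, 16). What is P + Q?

O

The two points share x = 18 and their y-coordinates satisfy 51 + 16 ≡ 0 (mod 67), so they are inverses. Their sum is 𝒪.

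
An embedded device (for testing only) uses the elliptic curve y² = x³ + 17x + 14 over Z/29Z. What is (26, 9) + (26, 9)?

(22, 4)

tangent at (26, 9): λ = (3·26² + 17)/(2·9) ≡ 15/18. 18⁻¹ ≡ 21 (mod 29) since 18·21 = 378 ≡ 1, so λ ≡ 15·21 ≡ 25.
  x = λ² - 26 - 26 = 625 - 52 ≡ 22; y = λ·(26 - 22) - 9 ≡ 4. → (22, 4)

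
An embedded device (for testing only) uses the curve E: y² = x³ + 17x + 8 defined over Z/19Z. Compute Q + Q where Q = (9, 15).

tangent at (9, 15): λ = (3·9² + 17)/(2·15) ≡ 13/11. 11⁻¹ ≡ 7 (mod 19), so λ ≡ 13·7 ≡ 15.
  x = λ² - 9 - 9 = 225 - 18 ≡ 17; y = λ·(9 - 17) - 15 ≡ 17. → (17, 17)

(17, 17)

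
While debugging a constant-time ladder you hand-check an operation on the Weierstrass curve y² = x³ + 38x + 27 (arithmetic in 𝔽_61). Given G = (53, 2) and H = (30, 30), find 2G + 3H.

(16, 41)

First 2G:
Repeated addition: build up to 2G.
2G: tangent at (53, 2): λ = (3·53² + 38)/(2·2) ≡ 47/4. 4⁻¹ ≡ 46 (mod 61), so λ ≡ 47·46 ≡ 27.
  x = λ² - 53 - 53 = 729 - 106 ≡ 13; y = λ·(53 - 13) - 2 ≡ 41. → (13, 41)
2G = (13, 41).
Next 3H:
Repeated addition: build up to 3H.
2H: tangent at (30, 30): λ = (3·30² + 38)/(2·30) ≡ 54/60. 60⁻¹ ≡ 60 (mod 61), so λ ≡ 54·60 ≡ 7.
  x = λ² - 30 - 30 = 49 - 60 ≡ 50; y = λ·(30 - 50) - 30 ≡ 13. → (50, 13)
3H: (50, 13) + (30, 30). λ = (30 - 13)/(30 - 50) ≡ 17/41 mod 61. 41⁻¹ ≡ 3 (mod 61) since 41·3 = 123 ≡ 1, so λ ≡ 51.
  x = λ² - 50 - 30 = 2601 - 80 ≡ 20; y = λ·(50 - 20) - 13 ≡ 53. → (20, 53)
3H = (20, 53).
Finally 2G + 3H:
(13, 41) + (20, 53). λ = (53 - 41)/(20 - 13) ≡ 12/7 mod 61. 7⁻¹ ≡ 35 (mod 61) since 7·35 = 245 ≡ 1, so λ ≡ 54.
  x = λ² - 13 - 20 = 2916 - 33 ≡ 16; y = λ·(13 - 16) - 41 ≡ 41. → (16, 41)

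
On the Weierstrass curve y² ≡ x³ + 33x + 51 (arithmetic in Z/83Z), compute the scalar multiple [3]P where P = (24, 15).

Repeated addition: build up to 3P.
2P: tangent at (24, 15): λ = (3·24² + 33)/(2·15) ≡ 18/30. 30⁻¹ ≡ 36 (mod 83), so λ ≡ 18·36 ≡ 67.
  x = λ² - 24 - 24 = 4489 - 48 ≡ 42; y = λ·(24 - 42) - 15 ≡ 24. → (42, 24)
3P: (42, 24) + (24, 15). λ = (15 - 24)/(24 - 42) ≡ 74/65 mod 83. 65⁻¹ ≡ 23 (mod 83), so λ ≡ 42.
  x = λ² - 42 - 24 = 1764 - 66 ≡ 38; y = λ·(42 - 38) - 24 ≡ 61. → (38, 61)

(38, 61)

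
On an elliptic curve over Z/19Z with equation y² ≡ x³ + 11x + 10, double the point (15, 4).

(14, 1)

tangent at (15, 4): λ = (3·15² + 11)/(2·4) ≡ 2/8. 8⁻¹ ≡ 12 (mod 19), so λ ≡ 2·12 ≡ 5.
  x = λ² - 15 - 15 = 25 - 30 ≡ 14; y = λ·(15 - 14) - 4 ≡ 1. → (14, 1)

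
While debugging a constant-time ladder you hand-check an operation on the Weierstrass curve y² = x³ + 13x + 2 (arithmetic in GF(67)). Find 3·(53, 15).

(1, 4)

Write Q = (53, 15).
Repeated addition: build up to 3Q.
2Q: tangent at (53, 15): λ = (3·53² + 13)/(2·15) ≡ 65/30. 30⁻¹ ≡ 38 (mod 67), so λ ≡ 65·38 ≡ 58.
  x = λ² - 53 - 53 = 3364 - 106 ≡ 42; y = λ·(53 - 42) - 15 ≡ 20. → (42, 20)
3Q: (42, 20) + (53, 15). λ = (15 - 20)/(53 - 42) ≡ 62/11 mod 67. 11⁻¹ ≡ 61 (mod 67), so λ ≡ 30.
  x = λ² - 42 - 53 = 900 - 95 ≡ 1; y = λ·(42 - 1) - 20 ≡ 4. → (1, 4)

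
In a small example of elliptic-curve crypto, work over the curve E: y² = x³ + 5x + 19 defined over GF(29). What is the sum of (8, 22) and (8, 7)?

The two points share x = 8 and their y-coordinates satisfy 22 + 7 ≡ 0 (mod 29), so they are inverses. Their sum is the point at infinity.

O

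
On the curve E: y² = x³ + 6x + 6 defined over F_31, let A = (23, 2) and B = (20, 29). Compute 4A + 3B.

First 4A:
Double-and-add on 4 = (100)₂. Start with A = (23, 2) for the leading 1-bit.
double: tangent at (23, 2): λ = (3·23² + 6)/(2·2) ≡ 12/4. 4⁻¹ ≡ 8 (mod 31), so λ ≡ 12·8 ≡ 3.
  x = λ² - 23 - 23 = 9 - 46 ≡ 25; y = λ·(23 - 25) - 2 ≡ 23. → (25, 23)
double: tangent at (25, 23): λ = (3·25² + 6)/(2·23) ≡ 21/15. 15⁻¹ ≡ 29 (mod 31), so λ ≡ 21·29 ≡ 20.
  x = λ² - 25 - 25 = 400 - 50 ≡ 9; y = λ·(25 - 9) - 23 ≡ 18. → (9, 18)
4A = (9, 18).
Next 3B:
Repeated addition: build up to 3B.
2B: tangent at (20, 29): λ = (3·20² + 6)/(2·29) ≡ 28/27. 27⁻¹ ≡ 23 (mod 31) since 27·23 = 621 ≡ 1, so λ ≡ 28·23 ≡ 24.
  x = λ² - 20 - 20 = 576 - 40 ≡ 9; y = λ·(20 - 9) - 29 ≡ 18. → (9, 18)
3B: (9, 18) + (20, 29). λ = (29 - 18)/(20 - 9) ≡ 11/11 mod 31. 11⁻¹ ≡ 17 (mod 31), so λ ≡ 1.
  x = λ² - 9 - 20 = 1 - 29 ≡ 3; y = λ·(9 - 3) - 18 ≡ 19. → (3, 19)
3B = (3, 19).
Finally 4A + 3B:
(9, 18) + (3, 19). λ = (19 - 18)/(3 - 9) ≡ 1/25 mod 31. 25⁻¹ ≡ 5 (mod 31), so λ ≡ 5.
  x = λ² - 9 - 3 = 25 - 12 ≡ 13; y = λ·(9 - 13) - 18 ≡ 24. → (13, 24)

(13, 24)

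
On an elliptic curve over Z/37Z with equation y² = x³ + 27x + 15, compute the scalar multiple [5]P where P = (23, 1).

(3, 30)

Double-and-add on 5 = (101)₂. Start with P = (23, 1) for the leading 1-bit.
double: tangent at (23, 1): λ = (3·23² + 27)/(2·1) ≡ 23/2. 2⁻¹ ≡ 19 (mod 37), so λ ≡ 23·19 ≡ 30.
  x = λ² - 23 - 23 = 900 - 46 ≡ 3; y = λ·(23 - 3) - 1 ≡ 7. → (3, 7)
double: tangent at (3, 7): λ = (3·3² + 27)/(2·7) ≡ 17/14. 14⁻¹ ≡ 8 (mod 37) since 14·8 = 112 ≡ 1, so λ ≡ 17·8 ≡ 25.
  x = λ² - 3 - 3 = 625 - 6 ≡ 27; y = λ·(3 - 27) - 7 ≡ 22. → (27, 22)
add P: (27, 22) + (23, 1). λ = (1 - 22)/(23 - 27) ≡ 16/33 mod 37. 33⁻¹ ≡ 9 (mod 37), so λ ≡ 33.
  x = λ² - 27 - 23 = 1089 - 50 ≡ 3; y = λ·(27 - 3) - 22 ≡ 30. → (3, 30)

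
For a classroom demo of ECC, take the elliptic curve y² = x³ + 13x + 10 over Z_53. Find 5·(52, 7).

Write G = (52, 7).
Repeated addition: build up to 5G.
2G: tangent at (52, 7): λ = (3·52² + 13)/(2·7) ≡ 16/14. 14⁻¹ ≡ 19 (mod 53), so λ ≡ 16·19 ≡ 39.
  x = λ² - 52 - 52 = 1521 - 104 ≡ 39; y = λ·(52 - 39) - 7 ≡ 23. → (39, 23)
3G: (39, 23) + (52, 7). λ = (7 - 23)/(52 - 39) ≡ 37/13 mod 53. 13⁻¹ ≡ 49 (mod 53) since 13·49 = 637 ≡ 1, so λ ≡ 11.
  x = λ² - 39 - 52 = 121 - 91 ≡ 30; y = λ·(39 - 30) - 23 ≡ 23. → (30, 23)
4G: (30, 23) + (52, 7). λ = (7 - 23)/(52 - 30) ≡ 37/22 mod 53. 22⁻¹ ≡ 41 (mod 53), so λ ≡ 33.
  x = λ² - 30 - 52 = 1089 - 82 ≡ 0; y = λ·(30 - 0) - 23 ≡ 13. → (0, 13)
5G: (0, 13) + (52, 7). λ = (7 - 13)/(52 - 0) ≡ 47/52 mod 53. 52⁻¹ ≡ 52 (mod 53) since 52·52 = 2704 ≡ 1, so λ ≡ 6.
  x = λ² - 0 - 52 = 36 - 52 ≡ 37; y = λ·(0 - 37) - 13 ≡ 30. → (37, 30)

(37, 30)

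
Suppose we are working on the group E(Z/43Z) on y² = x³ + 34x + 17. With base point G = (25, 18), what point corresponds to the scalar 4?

Double-and-add on 4 = (100)₂. Start with G = (25, 18) for the leading 1-bit.
double: tangent at (25, 18): λ = (3·25² + 34)/(2·18) ≡ 17/36. 36⁻¹ ≡ 6 (mod 43) since 36·6 = 216 ≡ 1, so λ ≡ 17·6 ≡ 16.
  x = λ² - 25 - 25 = 256 - 50 ≡ 34; y = λ·(25 - 34) - 18 ≡ 10. → (34, 10)
double: tangent at (34, 10): λ = (3·34² + 34)/(2·10) ≡ 19/20. 20⁻¹ ≡ 28 (mod 43) since 20·28 = 560 ≡ 1, so λ ≡ 19·28 ≡ 16.
  x = λ² - 34 - 34 = 256 - 68 ≡ 16; y = λ·(34 - 16) - 10 ≡ 20. → (16, 20)

(16, 20)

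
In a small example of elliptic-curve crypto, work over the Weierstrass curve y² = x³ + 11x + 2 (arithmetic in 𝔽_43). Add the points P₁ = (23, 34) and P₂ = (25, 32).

(23, 34) + (25, 32). λ = (32 - 34)/(25 - 23) ≡ 41/2 mod 43. 2⁻¹ ≡ 22 (mod 43), so λ ≡ 42.
  x = λ² - 23 - 25 = 1764 - 48 ≡ 39; y = λ·(23 - 39) - 34 ≡ 25. → (39, 25)

(39, 25)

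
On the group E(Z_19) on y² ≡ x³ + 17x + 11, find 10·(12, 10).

Write G = (12, 10).
Double-and-add on 10 = (1010)₂. Start with G = (12, 10) for the leading 1-bit.
double: tangent at (12, 10): λ = (3·12² + 17)/(2·10) ≡ 12/1. 1⁻¹ ≡ 1 (mod 19), so λ ≡ 12·1 ≡ 12.
  x = λ² - 12 - 12 = 144 - 24 ≡ 6; y = λ·(12 - 6) - 10 ≡ 5. → (6, 5)
double: tangent at (6, 5): λ = (3·6² + 17)/(2·5) ≡ 11/10. 10⁻¹ ≡ 2 (mod 19), so λ ≡ 11·2 ≡ 3.
  x = λ² - 6 - 6 = 9 - 12 ≡ 16; y = λ·(6 - 16) - 5 ≡ 3. → (16, 3)
add G: (16, 3) + (12, 10). λ = (10 - 3)/(12 - 16) ≡ 7/15 mod 19. 15⁻¹ ≡ 14 (mod 19) since 15·14 = 210 ≡ 1, so λ ≡ 3.
  x = λ² - 16 - 12 = 9 - 28 ≡ 0; y = λ·(16 - 0) - 3 ≡ 7. → (0, 7)
double: tangent at (0, 7): λ = (3·0² + 17)/(2·7) ≡ 17/14. 14⁻¹ ≡ 15 (mod 19), so λ ≡ 17·15 ≡ 8.
  x = λ² - 0 - 0 = 64 - 0 ≡ 7; y = λ·(0 - 7) - 7 ≡ 13. → (7, 13)

(7, 13)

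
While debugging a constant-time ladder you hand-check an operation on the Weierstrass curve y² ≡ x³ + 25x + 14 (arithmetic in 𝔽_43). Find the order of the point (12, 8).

4

2P: tangent at (12, 8): λ = (3·12² + 25)/(2·8) ≡ 27/16. 16⁻¹ ≡ 35 (mod 43), so λ ≡ 27·35 ≡ 42.
  x = λ² - 12 - 12 = 1764 - 24 ≡ 20; y = λ·(12 - 20) - 8 ≡ 0. → (20, 0)
3P: (20, 0) + (12, 8). λ = (8 - 0)/(12 - 20) ≡ 8/35 mod 43. 35⁻¹ ≡ 16 (mod 43), so λ ≡ 42.
  x = λ² - 20 - 12 = 1764 - 32 ≡ 12; y = λ·(20 - 12) - 0 ≡ 35. → (12, 35)
4P: (12, 35) + (12, 8): same x and y₁ ≡ -y₂, so the sum is O.
4P = O, so the order is 4.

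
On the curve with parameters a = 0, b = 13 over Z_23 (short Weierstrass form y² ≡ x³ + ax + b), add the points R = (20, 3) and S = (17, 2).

(20, 3) + (17, 2). λ = (2 - 3)/(17 - 20) ≡ 22/20 mod 23. 20⁻¹ ≡ 15 (mod 23) since 20·15 = 300 ≡ 1, so λ ≡ 8.
  x = λ² - 20 - 17 = 64 - 37 ≡ 4; y = λ·(20 - 4) - 3 ≡ 10. → (4, 10)

(4, 10)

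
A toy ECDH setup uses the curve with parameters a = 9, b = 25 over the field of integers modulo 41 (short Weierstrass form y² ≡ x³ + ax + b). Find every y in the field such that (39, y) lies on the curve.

9, 32

x³ + 9x + 25 = 59695 ≡ 40 (mod 41).
Square roots of 40 mod 41: 9 and 32 (since 9² = 81 ≡ 40).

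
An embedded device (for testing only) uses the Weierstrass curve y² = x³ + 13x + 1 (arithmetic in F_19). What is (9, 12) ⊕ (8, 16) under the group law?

(9, 12) + (8, 16). λ = (16 - 12)/(8 - 9) ≡ 4/18 mod 19. 18⁻¹ ≡ 18 (mod 19), so λ ≡ 15.
  x = λ² - 9 - 8 = 225 - 17 ≡ 18; y = λ·(9 - 18) - 12 ≡ 5. → (18, 5)

(18, 5)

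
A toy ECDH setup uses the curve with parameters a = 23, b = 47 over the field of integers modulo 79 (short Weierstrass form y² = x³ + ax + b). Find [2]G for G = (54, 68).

tangent at (54, 68): λ = (3·54² + 23)/(2·68) ≡ 2/57. 57⁻¹ ≡ 61 (mod 79) since 57·61 = 3477 ≡ 1, so λ ≡ 2·61 ≡ 43.
  x = λ² - 54 - 54 = 1849 - 108 ≡ 3; y = λ·(54 - 3) - 68 ≡ 71. → (3, 71)

(3, 71)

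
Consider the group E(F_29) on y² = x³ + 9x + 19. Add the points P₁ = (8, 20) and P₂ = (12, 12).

(8, 20) + (12, 12). λ = (12 - 20)/(12 - 8) ≡ 21/4 mod 29. 4⁻¹ ≡ 22 (mod 29) since 4·22 = 88 ≡ 1, so λ ≡ 27.
  x = λ² - 8 - 12 = 729 - 20 ≡ 13; y = λ·(8 - 13) - 20 ≡ 19. → (13, 19)

(13, 19)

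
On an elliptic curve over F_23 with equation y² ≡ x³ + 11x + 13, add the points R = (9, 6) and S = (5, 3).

(11, 4)

(9, 6) + (5, 3). λ = (3 - 6)/(5 - 9) ≡ 20/19 mod 23. 19⁻¹ ≡ 17 (mod 23), so λ ≡ 18.
  x = λ² - 9 - 5 = 324 - 14 ≡ 11; y = λ·(9 - 11) - 6 ≡ 4. → (11, 4)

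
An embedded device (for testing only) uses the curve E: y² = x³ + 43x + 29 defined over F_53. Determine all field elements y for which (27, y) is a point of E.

16, 37

x³ + 43x + 29 = 20873 ≡ 44 (mod 53).
Square roots of 44 mod 53: 16 and 37 (since 16² = 256 ≡ 44).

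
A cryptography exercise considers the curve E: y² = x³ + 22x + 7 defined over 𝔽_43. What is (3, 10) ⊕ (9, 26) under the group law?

(19, 19)

(3, 10) + (9, 26). λ = (26 - 10)/(9 - 3) ≡ 16/6 mod 43. 6⁻¹ ≡ 36 (mod 43) since 6·36 = 216 ≡ 1, so λ ≡ 17.
  x = λ² - 3 - 9 = 289 - 12 ≡ 19; y = λ·(3 - 19) - 10 ≡ 19. → (19, 19)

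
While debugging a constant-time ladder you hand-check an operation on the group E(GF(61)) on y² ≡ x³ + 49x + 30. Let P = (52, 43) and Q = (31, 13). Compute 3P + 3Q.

(13, 27)

First 3P:
Repeated addition: build up to 3P.
2P: tangent at (52, 43): λ = (3·52² + 49)/(2·43) ≡ 48/25. 25⁻¹ ≡ 22 (mod 61) since 25·22 = 550 ≡ 1, so λ ≡ 48·22 ≡ 19.
  x = λ² - 52 - 52 = 361 - 104 ≡ 13; y = λ·(52 - 13) - 43 ≡ 27. → (13, 27)
3P: (13, 27) + (52, 43). λ = (43 - 27)/(52 - 13) ≡ 16/39 mod 61. 39⁻¹ ≡ 36 (mod 61), so λ ≡ 27.
  x = λ² - 13 - 52 = 729 - 65 ≡ 54; y = λ·(13 - 54) - 27 ≡ 25. → (54, 25)
3P = (54, 25).
Next 3Q:
Repeated addition: build up to 3Q.
2Q: tangent at (31, 13): λ = (3·31² + 49)/(2·13) ≡ 4/26. 26⁻¹ ≡ 54 (mod 61) since 26·54 = 1404 ≡ 1, so λ ≡ 4·54 ≡ 33.
  x = λ² - 31 - 31 = 1089 - 62 ≡ 51; y = λ·(31 - 51) - 13 ≡ 59. → (51, 59)
3Q: (51, 59) + (31, 13). λ = (13 - 59)/(31 - 51) ≡ 15/41 mod 61. 41⁻¹ ≡ 3 (mod 61) since 41·3 = 123 ≡ 1, so λ ≡ 45.
  x = λ² - 51 - 31 = 2025 - 82 ≡ 52; y = λ·(51 - 52) - 59 ≡ 18. → (52, 18)
3Q = (52, 18).
Finally 3P + 3Q:
(54, 25) + (52, 18). λ = (18 - 25)/(52 - 54) ≡ 54/59 mod 61. 59⁻¹ ≡ 30 (mod 61), so λ ≡ 34.
  x = λ² - 54 - 52 = 1156 - 106 ≡ 13; y = λ·(54 - 13) - 25 ≡ 27. → (13, 27)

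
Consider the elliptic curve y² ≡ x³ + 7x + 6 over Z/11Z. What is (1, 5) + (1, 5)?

tangent at (1, 5): λ = (3·1² + 7)/(2·5) ≡ 10/10. 10⁻¹ ≡ 10 (mod 11), so λ ≡ 10·10 ≡ 1.
  x = λ² - 1 - 1 = 1 - 2 ≡ 10; y = λ·(1 - 10) - 5 ≡ 8. → (10, 8)

(10, 8)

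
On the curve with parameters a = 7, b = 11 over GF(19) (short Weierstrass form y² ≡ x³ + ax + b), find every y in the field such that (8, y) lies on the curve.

x³ + 7x + 11 = 579 ≡ 9 (mod 19).
Square roots of 9 mod 19: 3 and 16 (since 3² = 9 ≡ 9).

3, 16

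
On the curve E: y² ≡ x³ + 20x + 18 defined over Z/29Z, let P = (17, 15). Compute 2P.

(23, 28)

tangent at (17, 15): λ = (3·17² + 20)/(2·15) ≡ 17/1. 1⁻¹ ≡ 1 (mod 29) since 1·1 = 1 ≡ 1, so λ ≡ 17·1 ≡ 17.
  x = λ² - 17 - 17 = 289 - 34 ≡ 23; y = λ·(17 - 23) - 15 ≡ 28. → (23, 28)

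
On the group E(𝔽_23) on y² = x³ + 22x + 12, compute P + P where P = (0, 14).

tangent at (0, 14): λ = (3·0² + 22)/(2·14) ≡ 22/5. 5⁻¹ ≡ 14 (mod 23) since 5·14 = 70 ≡ 1, so λ ≡ 22·14 ≡ 9.
  x = λ² - 0 - 0 = 81 - 0 ≡ 12; y = λ·(0 - 12) - 14 ≡ 16. → (12, 16)

(12, 16)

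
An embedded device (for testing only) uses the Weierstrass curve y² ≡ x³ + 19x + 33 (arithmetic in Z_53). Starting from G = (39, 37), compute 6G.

(30, 19)

Repeated addition: build up to 6G.
2G: tangent at (39, 37): λ = (3·39² + 19)/(2·37) ≡ 24/21. 21⁻¹ ≡ 48 (mod 53), so λ ≡ 24·48 ≡ 39.
  x = λ² - 39 - 39 = 1521 - 78 ≡ 12; y = λ·(39 - 12) - 37 ≡ 9. → (12, 9)
3G: (12, 9) + (39, 37). λ = (37 - 9)/(39 - 12) ≡ 28/27 mod 53. 27⁻¹ ≡ 2 (mod 53), so λ ≡ 3.
  x = λ² - 12 - 39 = 9 - 51 ≡ 11; y = λ·(12 - 11) - 9 ≡ 47. → (11, 47)
4G: (11, 47) + (39, 37). λ = (37 - 47)/(39 - 11) ≡ 43/28 mod 53. 28⁻¹ ≡ 36 (mod 53) since 28·36 = 1008 ≡ 1, so λ ≡ 11.
  x = λ² - 11 - 39 = 121 - 50 ≡ 18; y = λ·(11 - 18) - 47 ≡ 35. → (18, 35)
5G: (18, 35) + (39, 37). λ = (37 - 35)/(39 - 18) ≡ 2/21 mod 53. 21⁻¹ ≡ 48 (mod 53), so λ ≡ 43.
  x = λ² - 18 - 39 = 1849 - 57 ≡ 43; y = λ·(18 - 43) - 35 ≡ 3. → (43, 3)
6G: (43, 3) + (39, 37). λ = (37 - 3)/(39 - 43) ≡ 34/49 mod 53. 49⁻¹ ≡ 13 (mod 53) since 49·13 = 637 ≡ 1, so λ ≡ 18.
  x = λ² - 43 - 39 = 324 - 82 ≡ 30; y = λ·(43 - 30) - 3 ≡ 19. → (30, 19)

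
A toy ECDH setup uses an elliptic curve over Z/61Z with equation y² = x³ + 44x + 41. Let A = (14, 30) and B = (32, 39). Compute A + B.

(14, 30) + (32, 39). λ = (39 - 30)/(32 - 14) ≡ 9/18 mod 61. 18⁻¹ ≡ 17 (mod 61) since 18·17 = 306 ≡ 1, so λ ≡ 31.
  x = λ² - 14 - 32 = 961 - 46 ≡ 0; y = λ·(14 - 0) - 30 ≡ 38. → (0, 38)

(0, 38)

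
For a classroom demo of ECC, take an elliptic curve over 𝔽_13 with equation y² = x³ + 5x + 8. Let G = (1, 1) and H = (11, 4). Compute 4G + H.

(2, 0)

First 4G:
Double-and-add on 4 = (100)₂. Start with G = (1, 1) for the leading 1-bit.
double: tangent at (1, 1): λ = (3·1² + 5)/(2·1) ≡ 8/2. 2⁻¹ ≡ 7 (mod 13), so λ ≡ 8·7 ≡ 4.
  x = λ² - 1 - 1 = 16 - 2 ≡ 1; y = λ·(1 - 1) - 1 ≡ 12. → (1, 12)
double: tangent at (1, 12): λ = (3·1² + 5)/(2·12) ≡ 8/11. 11⁻¹ ≡ 6 (mod 13), so λ ≡ 8·6 ≡ 9.
  x = λ² - 1 - 1 = 81 - 2 ≡ 1; y = λ·(1 - 1) - 12 ≡ 1. → (1, 1)
4G = (1, 1).
Finally 4G + H:
(1, 1) + (11, 4). λ = (4 - 1)/(11 - 1) ≡ 3/10 mod 13. 10⁻¹ ≡ 4 (mod 13) since 10·4 = 40 ≡ 1, so λ ≡ 12.
  x = λ² - 1 - 11 = 144 - 12 ≡ 2; y = λ·(1 - 2) - 1 ≡ 0. → (2, 0)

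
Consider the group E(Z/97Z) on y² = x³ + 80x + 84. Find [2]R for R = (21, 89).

tangent at (21, 89): λ = (3·21² + 80)/(2·89) ≡ 45/81. 81⁻¹ ≡ 6 (mod 97) since 81·6 = 486 ≡ 1, so λ ≡ 45·6 ≡ 76.
  x = λ² - 21 - 21 = 5776 - 42 ≡ 11; y = λ·(21 - 11) - 89 ≡ 89. → (11, 89)

(11, 89)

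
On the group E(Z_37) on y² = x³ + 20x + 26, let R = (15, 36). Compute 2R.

tangent at (15, 36): λ = (3·15² + 20)/(2·36) ≡ 29/35. 35⁻¹ ≡ 18 (mod 37) since 35·18 = 630 ≡ 1, so λ ≡ 29·18 ≡ 4.
  x = λ² - 15 - 15 = 16 - 30 ≡ 23; y = λ·(15 - 23) - 36 ≡ 6. → (23, 6)

(23, 6)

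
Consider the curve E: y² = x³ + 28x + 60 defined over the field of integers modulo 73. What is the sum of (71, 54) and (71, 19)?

O

The two points share x = 71 and their y-coordinates satisfy 54 + 19 ≡ 0 (mod 73), so they are inverses. Their sum is 𝒪.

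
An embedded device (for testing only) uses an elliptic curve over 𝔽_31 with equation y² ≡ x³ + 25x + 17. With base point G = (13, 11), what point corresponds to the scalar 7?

Repeated addition: build up to 7G.
2G: tangent at (13, 11): λ = (3·13² + 25)/(2·11) ≡ 5/22. 22⁻¹ ≡ 24 (mod 31) since 22·24 = 528 ≡ 1, so λ ≡ 5·24 ≡ 27.
  x = λ² - 13 - 13 = 729 - 26 ≡ 21; y = λ·(13 - 21) - 11 ≡ 21. → (21, 21)
3G: (21, 21) + (13, 11). λ = (11 - 21)/(13 - 21) ≡ 21/23 mod 31. 23⁻¹ ≡ 27 (mod 31), so λ ≡ 9.
  x = λ² - 21 - 13 = 81 - 34 ≡ 16; y = λ·(21 - 16) - 21 ≡ 24. → (16, 24)
4G: (16, 24) + (13, 11). λ = (11 - 24)/(13 - 16) ≡ 18/28 mod 31. 28⁻¹ ≡ 10 (mod 31), so λ ≡ 25.
  x = λ² - 16 - 13 = 625 - 29 ≡ 7; y = λ·(16 - 7) - 24 ≡ 15. → (7, 15)
5G: (7, 15) + (13, 11). λ = (11 - 15)/(13 - 7) ≡ 27/6 mod 31. 6⁻¹ ≡ 26 (mod 31) since 6·26 = 156 ≡ 1, so λ ≡ 20.
  x = λ² - 7 - 13 = 400 - 20 ≡ 8; y = λ·(7 - 8) - 15 ≡ 27. → (8, 27)
6G: (8, 27) + (13, 11). λ = (11 - 27)/(13 - 8) ≡ 15/5 mod 31. 5⁻¹ ≡ 25 (mod 31) since 5·25 = 125 ≡ 1, so λ ≡ 3.
  x = λ² - 8 - 13 = 9 - 21 ≡ 19; y = λ·(8 - 19) - 27 ≡ 2. → (19, 2)
7G: (19, 2) + (13, 11). λ = (11 - 2)/(13 - 19) ≡ 9/25 mod 31. 25⁻¹ ≡ 5 (mod 31), so λ ≡ 14.
  x = λ² - 19 - 13 = 196 - 32 ≡ 9; y = λ·(19 - 9) - 2 ≡ 14. → (9, 14)

(9, 14)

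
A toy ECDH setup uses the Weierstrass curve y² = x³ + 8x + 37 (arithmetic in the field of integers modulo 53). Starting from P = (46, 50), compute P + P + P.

(31, 48)

Repeated addition: build up to 3P.
2P: tangent at (46, 50): λ = (3·46² + 8)/(2·50) ≡ 49/47. 47⁻¹ ≡ 44 (mod 53), so λ ≡ 49·44 ≡ 36.
  x = λ² - 46 - 46 = 1296 - 92 ≡ 38; y = λ·(46 - 38) - 50 ≡ 26. → (38, 26)
3P: (38, 26) + (46, 50). λ = (50 - 26)/(46 - 38) ≡ 24/8 mod 53. 8⁻¹ ≡ 20 (mod 53), so λ ≡ 3.
  x = λ² - 38 - 46 = 9 - 84 ≡ 31; y = λ·(38 - 31) - 26 ≡ 48. → (31, 48)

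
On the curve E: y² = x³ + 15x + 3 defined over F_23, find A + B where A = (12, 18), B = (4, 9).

(12, 18) + (4, 9). λ = (9 - 18)/(4 - 12) ≡ 14/15 mod 23. 15⁻¹ ≡ 20 (mod 23) since 15·20 = 300 ≡ 1, so λ ≡ 4.
  x = λ² - 12 - 4 = 16 - 16 ≡ 0; y = λ·(12 - 0) - 18 ≡ 7. → (0, 7)

(0, 7)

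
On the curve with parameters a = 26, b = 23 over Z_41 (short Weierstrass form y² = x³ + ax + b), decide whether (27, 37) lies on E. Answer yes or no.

y² = 37² ≡ 16; x³ + 26x + 23 = 20408 ≡ 31 (mod 41). 16 ≠ 31.

no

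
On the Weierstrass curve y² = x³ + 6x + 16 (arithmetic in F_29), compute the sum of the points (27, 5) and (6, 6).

(27, 5) + (6, 6). λ = (6 - 5)/(6 - 27) ≡ 1/8 mod 29. 8⁻¹ ≡ 11 (mod 29), so λ ≡ 11.
  x = λ² - 27 - 6 = 121 - 33 ≡ 1; y = λ·(27 - 1) - 5 ≡ 20. → (1, 20)

(1, 20)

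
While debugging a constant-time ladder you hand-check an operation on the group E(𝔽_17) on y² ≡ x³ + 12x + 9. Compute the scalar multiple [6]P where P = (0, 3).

Double-and-add on 6 = (110)₂. Start with P = (0, 3) for the leading 1-bit.
double: tangent at (0, 3): λ = (3·0² + 12)/(2·3) ≡ 12/6. 6⁻¹ ≡ 3 (mod 17) since 6·3 = 18 ≡ 1, so λ ≡ 12·3 ≡ 2.
  x = λ² - 0 - 0 = 4 - 0 ≡ 4; y = λ·(0 - 4) - 3 ≡ 6. → (4, 6)
add P: (4, 6) + (0, 3). λ = (3 - 6)/(0 - 4) ≡ 14/13 mod 17. 13⁻¹ ≡ 4 (mod 17) since 13·4 = 52 ≡ 1, so λ ≡ 5.
  x = λ² - 4 - 0 = 25 - 4 ≡ 4; y = λ·(4 - 4) - 6 ≡ 11. → (4, 11)
double: tangent at (4, 11): λ = (3·4² + 12)/(2·11) ≡ 9/5. 5⁻¹ ≡ 7 (mod 17) since 5·7 = 35 ≡ 1, so λ ≡ 9·7 ≡ 12.
  x = λ² - 4 - 4 = 144 - 8 ≡ 0; y = λ·(4 - 0) - 11 ≡ 3. → (0, 3)

(0, 3)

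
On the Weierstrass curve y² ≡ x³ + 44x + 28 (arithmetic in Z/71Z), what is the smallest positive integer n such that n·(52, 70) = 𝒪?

2P: tangent at (52, 70): λ = (3·52² + 44)/(2·70) ≡ 62/69. 69⁻¹ ≡ 35 (mod 71) since 69·35 = 2415 ≡ 1, so λ ≡ 62·35 ≡ 40.
  x = λ² - 52 - 52 = 1600 - 104 ≡ 5; y = λ·(52 - 5) - 70 ≡ 35. → (5, 35)
3P: (5, 35) + (52, 70). λ = (70 - 35)/(52 - 5) ≡ 35/47 mod 71. 47⁻¹ ≡ 68 (mod 71), so λ ≡ 37.
  x = λ² - 5 - 52 = 1369 - 57 ≡ 34; y = λ·(5 - 34) - 35 ≡ 28. → (34, 28)
4P: (34, 28) + (52, 70). λ = (70 - 28)/(52 - 34) ≡ 42/18 mod 71. 18⁻¹ ≡ 4 (mod 71), so λ ≡ 26.
  x = λ² - 34 - 52 = 676 - 86 ≡ 22; y = λ·(34 - 22) - 28 ≡ 0. → (22, 0)
5P: (22, 0) + (52, 70). λ = (70 - 0)/(52 - 22) ≡ 70/30 mod 71. 30⁻¹ ≡ 45 (mod 71), so λ ≡ 26.
  x = λ² - 22 - 52 = 676 - 74 ≡ 34; y = λ·(22 - 34) - 0 ≡ 43. → (34, 43)
6P: (34, 43) + (52, 70). λ = (70 - 43)/(52 - 34) ≡ 27/18 mod 71. 18⁻¹ ≡ 4 (mod 71) since 18·4 = 72 ≡ 1, so λ ≡ 37.
  x = λ² - 34 - 52 = 1369 - 86 ≡ 5; y = λ·(34 - 5) - 43 ≡ 36. → (5, 36)
7P: (5, 36) + (52, 70). λ = (70 - 36)/(52 - 5) ≡ 34/47 mod 71. 47⁻¹ ≡ 68 (mod 71), so λ ≡ 40.
  x = λ² - 5 - 52 = 1600 - 57 ≡ 52; y = λ·(5 - 52) - 36 ≡ 1. → (52, 1)
8P: (52, 1) + (52, 70): same x and y₁ ≡ -y₂, so the sum is 𝒪.
8P = 𝒪, so the order is 8.

8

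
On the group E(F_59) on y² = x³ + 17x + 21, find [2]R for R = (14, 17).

(29, 51)

tangent at (14, 17): λ = (3·14² + 17)/(2·17) ≡ 15/34. 34⁻¹ ≡ 33 (mod 59), so λ ≡ 15·33 ≡ 23.
  x = λ² - 14 - 14 = 529 - 28 ≡ 29; y = λ·(14 - 29) - 17 ≡ 51. → (29, 51)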